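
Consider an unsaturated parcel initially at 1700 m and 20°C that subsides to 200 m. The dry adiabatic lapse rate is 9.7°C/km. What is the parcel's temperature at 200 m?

1700–200 m, dry adiabatic: Δz = 1.5 km ⇒ ΔT = +14.55°C; T = 34.55°C

34.55°C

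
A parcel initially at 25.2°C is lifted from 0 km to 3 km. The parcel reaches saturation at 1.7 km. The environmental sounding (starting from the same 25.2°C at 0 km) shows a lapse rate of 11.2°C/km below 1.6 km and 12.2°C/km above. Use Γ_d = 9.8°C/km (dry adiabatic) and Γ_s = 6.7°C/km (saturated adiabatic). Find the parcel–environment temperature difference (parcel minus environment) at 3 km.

Parcel:
  Dry to 1700 m: -9.8 × 1.7 km = -16.66°C, so T = 8.54°C.
  Saturated to 3000 m: -6.7 × 1.3 km = -8.71°C, so T = -0.17°C.
Environment:
  Environment, lower layer to 1600 m: -11.2 × 1.6 km = -17.92°C, so T = 7.28°C.
  Environment, upper layer to 3000 m: -12.2 × 1.4 km = -17.08°C, so T = -9.8°C.
T_parcel − T_env = -0.17 − (-9.8) = +9.63°C

+9.63°C (parcel warmer than environment)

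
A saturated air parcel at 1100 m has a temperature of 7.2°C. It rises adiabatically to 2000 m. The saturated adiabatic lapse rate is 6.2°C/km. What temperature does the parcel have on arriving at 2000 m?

1100 → 2000 m (saturated adiabatic, 6.2°C/km): ΔT = -6.2 × 0.9 = -5.58°C → T = 1.62°C

1.62°C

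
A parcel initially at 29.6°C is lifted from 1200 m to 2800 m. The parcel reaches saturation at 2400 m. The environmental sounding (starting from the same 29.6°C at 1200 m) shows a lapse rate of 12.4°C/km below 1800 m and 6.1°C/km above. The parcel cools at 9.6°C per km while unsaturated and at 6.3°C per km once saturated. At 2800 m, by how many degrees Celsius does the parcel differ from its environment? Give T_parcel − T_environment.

Parcel:
  From 1200 m to 2400 m (dry): cools by 9.6 × 1.2 = 11.52°C, giving 18.08°C.
  From 2400 m to 2800 m (saturated): cools by 6.3 × 0.4 = 2.52°C, giving 15.56°C.
Environment:
  From 1200 m to 1800 m (environment, lower layer): cools by 12.4 × 0.6 = 7.44°C, giving 22.16°C.
  From 1800 m to 2800 m (environment, upper layer): cools by 6.1 × 1 = 6.1°C, giving 16.06°C.
T_parcel − T_env = 15.56 − 16.06 = -0.5°C

-0.5°C (parcel cooler than environment)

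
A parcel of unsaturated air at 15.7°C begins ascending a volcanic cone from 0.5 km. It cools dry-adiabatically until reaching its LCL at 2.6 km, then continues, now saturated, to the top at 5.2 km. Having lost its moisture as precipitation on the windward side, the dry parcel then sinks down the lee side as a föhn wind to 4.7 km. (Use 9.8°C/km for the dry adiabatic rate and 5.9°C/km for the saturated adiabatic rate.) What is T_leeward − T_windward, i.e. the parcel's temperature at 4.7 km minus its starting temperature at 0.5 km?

500–2600 m, dry: Δz = 2.1 km ⇒ ΔT = -20.58°C; T = -4.88°C
2600–5200 m, saturated: Δz = 2.6 km ⇒ ΔT = -15.34°C; T = -20.22°C
5200–4700 m, dry descent: Δz = 0.5 km ⇒ ΔT = +4.9°C; T = -15.32°C
Net change vs windward start: -15.32 − 15.7 = -31.02°C

-31.02°C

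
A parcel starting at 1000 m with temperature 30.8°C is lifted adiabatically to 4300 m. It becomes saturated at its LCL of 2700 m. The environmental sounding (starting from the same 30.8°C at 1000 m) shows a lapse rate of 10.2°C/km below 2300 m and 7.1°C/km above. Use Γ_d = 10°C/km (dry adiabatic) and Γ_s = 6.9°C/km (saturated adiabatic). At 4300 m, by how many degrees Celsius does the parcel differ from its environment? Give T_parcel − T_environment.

Parcel:
  Dry to 2700 m: -10 × 1.7 km = -17°C, so T = 13.8°C.
  Saturated to 4300 m: -6.9 × 1.6 km = -11.04°C, so T = 2.76°C.
Environment:
  Environment, lower layer to 2300 m: -10.2 × 1.3 km = -13.26°C, so T = 17.54°C.
  Environment, upper layer to 4300 m: -7.1 × 2 km = -14.2°C, so T = 3.34°C.
T_parcel − T_env = 2.76 − 3.34 = -0.58°C

-0.58°C (parcel cooler than environment)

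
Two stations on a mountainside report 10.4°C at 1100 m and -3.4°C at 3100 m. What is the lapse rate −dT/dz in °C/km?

Γ = −ΔT/Δz = (10.4 − (-3.4)) / (3100 − 1100) m
  = 13.8°C / 2 km = 6.9°C/km

6.9°C/km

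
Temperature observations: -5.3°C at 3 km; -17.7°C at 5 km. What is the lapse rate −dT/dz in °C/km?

6.2°C/km

Γ = −ΔT/Δz = (-5.3 − (-17.7)) / (5000 − 3000) m
  = 12.4°C / 2 km = 6.2°C/km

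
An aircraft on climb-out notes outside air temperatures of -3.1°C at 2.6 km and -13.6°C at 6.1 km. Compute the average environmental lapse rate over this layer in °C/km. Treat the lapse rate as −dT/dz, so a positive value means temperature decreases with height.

Γ = −ΔT/Δz = (-3.1 − (-13.6)) / (6100 − 2600) m
  = 10.5°C / 3.5 km = 3°C/km

3°C/km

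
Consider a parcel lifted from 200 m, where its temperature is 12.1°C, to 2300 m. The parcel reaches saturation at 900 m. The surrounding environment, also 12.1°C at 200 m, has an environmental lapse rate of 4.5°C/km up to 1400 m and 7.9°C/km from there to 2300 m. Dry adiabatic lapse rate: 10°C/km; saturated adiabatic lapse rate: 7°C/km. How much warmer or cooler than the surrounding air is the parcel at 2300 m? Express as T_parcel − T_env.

-4.29°C (parcel cooler than environment)

Parcel:
  200 → 900 m (dry, 10°C/km): ΔT = -10 × 0.7 = -7°C → T = 5.1°C
  900 → 2300 m (saturated, 7°C/km): ΔT = -7 × 1.4 = -9.8°C → T = -4.7°C
Environment:
  200 → 1400 m (environment, lower layer, 4.5°C/km): ΔT = -4.5 × 1.2 = -5.4°C → T = 6.7°C
  1400 → 2300 m (environment, upper layer, 7.9°C/km): ΔT = -7.9 × 0.9 = -7.11°C → T = -0.41°C
T_parcel − T_env = -4.7 − (-0.41) = -4.29°C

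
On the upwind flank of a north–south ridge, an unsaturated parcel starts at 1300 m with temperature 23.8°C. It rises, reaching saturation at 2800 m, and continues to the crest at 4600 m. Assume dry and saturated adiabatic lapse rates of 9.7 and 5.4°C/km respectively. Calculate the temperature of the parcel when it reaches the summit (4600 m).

-0.47°C

From 1300 m to 2800 m (dry): cools by 9.7 × 1.5 = 14.55°C, giving 9.25°C.
From 2800 m to 4600 m (saturated): cools by 5.4 × 1.8 = 9.72°C, giving -0.47°C.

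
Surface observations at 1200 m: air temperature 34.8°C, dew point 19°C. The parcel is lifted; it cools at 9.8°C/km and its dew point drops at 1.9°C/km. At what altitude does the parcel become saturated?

3200 m

T and T_d converge at 9.8 − 1.9 = 7.9°C per km
Height above start = (34.8 − 19) / 7.9 = 2 km
LCL altitude = 1200 m + 2000 m = 3200 m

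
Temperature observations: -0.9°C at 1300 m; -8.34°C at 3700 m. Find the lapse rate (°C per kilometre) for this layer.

3.1°C/km

Γ = −ΔT/Δz = (-0.9 − (-8.34)) / (3700 − 1300) m
  = 7.44°C / 2.4 km = 3.1°C/km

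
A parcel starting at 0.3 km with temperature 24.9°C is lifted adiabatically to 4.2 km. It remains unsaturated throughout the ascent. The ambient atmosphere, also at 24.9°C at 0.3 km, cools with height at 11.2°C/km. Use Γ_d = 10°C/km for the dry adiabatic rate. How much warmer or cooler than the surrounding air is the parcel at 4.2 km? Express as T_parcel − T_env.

+4.68°C (parcel warmer than environment)

Parcel:
  Dry to 4200 m: -10 × 3.9 km = -39°C, so T = -14.1°C.
Environment:
  Environment to 4200 m: -11.2 × 3.9 km = -43.68°C, so T = -18.78°C.
T_parcel − T_env = -14.1 − (-18.78) = +4.68°C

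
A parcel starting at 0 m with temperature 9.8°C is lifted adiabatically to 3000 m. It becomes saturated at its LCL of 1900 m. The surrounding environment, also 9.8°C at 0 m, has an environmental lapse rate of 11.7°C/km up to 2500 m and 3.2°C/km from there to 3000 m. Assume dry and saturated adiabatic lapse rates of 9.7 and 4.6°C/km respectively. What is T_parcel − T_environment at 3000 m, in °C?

Parcel:
  0–1900 m, dry: Δz = 1.9 km ⇒ ΔT = -18.43°C; T = -8.63°C
  1900–3000 m, saturated: Δz = 1.1 km ⇒ ΔT = -5.06°C; T = -13.69°C
Environment:
  0–2500 m, environment, lower layer: Δz = 2.5 km ⇒ ΔT = -29.25°C; T = -19.45°C
  2500–3000 m, environment, upper layer: Δz = 0.5 km ⇒ ΔT = -1.6°C; T = -21.05°C
T_parcel − T_env = -13.69 − (-21.05) = +7.36°C

+7.36°C (parcel warmer than environment)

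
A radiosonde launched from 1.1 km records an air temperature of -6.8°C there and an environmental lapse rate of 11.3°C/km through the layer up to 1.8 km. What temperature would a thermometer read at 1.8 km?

From 1100 m to 1800 m (environmental): cools by 11.3 × 0.7 = 7.91°C, giving -14.71°C.

-14.71°C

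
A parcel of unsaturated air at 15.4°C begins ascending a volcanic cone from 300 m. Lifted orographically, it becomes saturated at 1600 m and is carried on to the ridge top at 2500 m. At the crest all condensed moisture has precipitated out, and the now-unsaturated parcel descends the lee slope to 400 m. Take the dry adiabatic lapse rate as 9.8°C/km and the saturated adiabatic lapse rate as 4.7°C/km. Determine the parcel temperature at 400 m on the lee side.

19.01°C

Dry to 1600 m: -9.8 × 1.3 km = -12.74°C, so T = 2.66°C.
Saturated to 2500 m: -4.7 × 0.9 km = -4.23°C, so T = -1.57°C.
Dry descent to 400 m: +9.8 × 2.1 km = +20.58°C, so T = 19.01°C.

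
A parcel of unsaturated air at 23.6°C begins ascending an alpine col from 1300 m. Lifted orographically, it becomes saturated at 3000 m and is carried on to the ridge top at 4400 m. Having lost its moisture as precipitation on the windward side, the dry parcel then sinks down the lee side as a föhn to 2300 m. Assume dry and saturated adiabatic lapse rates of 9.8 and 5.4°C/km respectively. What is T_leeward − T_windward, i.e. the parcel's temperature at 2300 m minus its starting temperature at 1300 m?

1300–3000 m, dry: Δz = 1.7 km ⇒ ΔT = -16.66°C; T = 6.94°C
3000–4400 m, saturated: Δz = 1.4 km ⇒ ΔT = -7.56°C; T = -0.62°C
4400–2300 m, dry descent: Δz = 2.1 km ⇒ ΔT = +20.58°C; T = 19.96°C
Net change vs windward start: 19.96 − 23.6 = -3.64°C

-3.64°C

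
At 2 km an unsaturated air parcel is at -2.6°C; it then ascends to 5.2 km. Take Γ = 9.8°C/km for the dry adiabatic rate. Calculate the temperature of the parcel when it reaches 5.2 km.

-33.96°C

2000–5200 m, dry adiabatic: Δz = 3.2 km ⇒ ΔT = -31.36°C; T = -33.96°C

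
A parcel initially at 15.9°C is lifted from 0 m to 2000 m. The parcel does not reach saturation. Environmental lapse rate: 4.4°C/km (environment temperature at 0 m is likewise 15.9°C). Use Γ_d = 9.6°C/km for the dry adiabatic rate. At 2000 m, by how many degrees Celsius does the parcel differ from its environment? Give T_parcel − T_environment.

-10.4°C (parcel cooler than environment)

Parcel:
  From 0 m to 2000 m (dry): cools by 9.6 × 2 = 19.2°C, giving -3.3°C.
Environment:
  From 0 m to 2000 m (environment): cools by 4.4 × 2 = 8.8°C, giving 7.1°C.
T_parcel − T_env = -3.3 − 7.1 = -10.4°C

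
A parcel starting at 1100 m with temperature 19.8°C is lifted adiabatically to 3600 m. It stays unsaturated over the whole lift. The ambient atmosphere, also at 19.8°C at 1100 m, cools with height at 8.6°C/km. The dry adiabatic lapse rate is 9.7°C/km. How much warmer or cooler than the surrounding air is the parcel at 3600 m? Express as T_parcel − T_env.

-2.75°C (parcel cooler than environment)

Parcel:
  1100–3600 m, dry: Δz = 2.5 km ⇒ ΔT = -24.25°C; T = -4.45°C
Environment:
  1100–3600 m, environment: Δz = 2.5 km ⇒ ΔT = -21.5°C; T = -1.7°C
T_parcel − T_env = -4.45 − (-1.7) = -2.75°C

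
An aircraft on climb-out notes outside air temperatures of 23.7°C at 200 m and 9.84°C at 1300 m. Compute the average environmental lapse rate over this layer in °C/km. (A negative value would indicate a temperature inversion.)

Γ = −ΔT/Δz = (23.7 − 9.84) / (1300 − 200) m
  = 13.86°C / 1.1 km = 12.6°C/km

12.6°C/km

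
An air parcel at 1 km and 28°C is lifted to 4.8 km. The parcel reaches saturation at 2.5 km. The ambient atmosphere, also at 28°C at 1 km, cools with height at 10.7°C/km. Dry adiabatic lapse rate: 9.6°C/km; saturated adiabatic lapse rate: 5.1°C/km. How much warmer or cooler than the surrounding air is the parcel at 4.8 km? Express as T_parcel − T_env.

Parcel:
  1000–2500 m, dry: Δz = 1.5 km ⇒ ΔT = -14.4°C; T = 13.6°C
  2500–4800 m, saturated: Δz = 2.3 km ⇒ ΔT = -11.73°C; T = 1.87°C
Environment:
  1000–4800 m, environment: Δz = 3.8 km ⇒ ΔT = -40.66°C; T = -12.66°C
T_parcel − T_env = 1.87 − (-12.66) = +14.53°C

+14.53°C (parcel warmer than environment)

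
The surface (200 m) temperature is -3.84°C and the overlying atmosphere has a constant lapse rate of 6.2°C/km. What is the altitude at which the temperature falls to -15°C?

2000 m

Height above start = (-3.84 − (-15)) / 6.2 = 1.8 km
Altitude = 200 m + 1800 m = 2000 m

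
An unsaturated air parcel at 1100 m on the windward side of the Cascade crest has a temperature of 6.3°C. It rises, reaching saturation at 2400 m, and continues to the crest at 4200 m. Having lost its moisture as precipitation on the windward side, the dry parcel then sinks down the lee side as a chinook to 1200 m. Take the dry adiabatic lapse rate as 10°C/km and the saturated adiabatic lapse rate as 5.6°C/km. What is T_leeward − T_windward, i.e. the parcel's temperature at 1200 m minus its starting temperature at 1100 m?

From 1100 m to 2400 m (dry): cools by 10 × 1.3 = 13°C, giving -6.7°C.
From 2400 m to 4200 m (saturated): cools by 5.6 × 1.8 = 10.08°C, giving -16.78°C.
From 4200 m to 1200 m (dry descent): warms by 10 × 3 = 30°C, giving 13.22°C.
Net change vs windward start: 13.22 − 6.3 = +6.92°C

+6.92°C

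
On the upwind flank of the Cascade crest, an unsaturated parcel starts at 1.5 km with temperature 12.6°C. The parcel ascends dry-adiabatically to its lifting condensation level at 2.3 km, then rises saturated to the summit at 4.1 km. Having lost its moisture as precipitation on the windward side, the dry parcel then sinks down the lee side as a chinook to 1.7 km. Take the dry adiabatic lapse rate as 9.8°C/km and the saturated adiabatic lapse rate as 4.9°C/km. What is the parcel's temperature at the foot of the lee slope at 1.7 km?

19.46°C

1500–2300 m, dry: Δz = 0.8 km ⇒ ΔT = -7.84°C; T = 4.76°C
2300–4100 m, saturated: Δz = 1.8 km ⇒ ΔT = -8.82°C; T = -4.06°C
4100–1700 m, dry descent: Δz = 2.4 km ⇒ ΔT = +23.52°C; T = 19.46°C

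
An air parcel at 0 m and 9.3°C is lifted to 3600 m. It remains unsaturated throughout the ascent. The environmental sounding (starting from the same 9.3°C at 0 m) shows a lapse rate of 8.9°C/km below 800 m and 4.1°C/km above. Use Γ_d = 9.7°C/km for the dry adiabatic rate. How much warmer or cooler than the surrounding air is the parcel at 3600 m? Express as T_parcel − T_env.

Parcel:
  0 → 3600 m (dry, 9.7°C/km): ΔT = -9.7 × 3.6 = -34.92°C → T = -25.62°C
Environment:
  0 → 800 m (environment, lower layer, 8.9°C/km): ΔT = -8.9 × 0.8 = -7.12°C → T = 2.18°C
  800 → 3600 m (environment, upper layer, 4.1°C/km): ΔT = -4.1 × 2.8 = -11.48°C → T = -9.3°C
T_parcel − T_env = -25.62 − (-9.3) = -16.32°C

-16.32°C (parcel cooler than environment)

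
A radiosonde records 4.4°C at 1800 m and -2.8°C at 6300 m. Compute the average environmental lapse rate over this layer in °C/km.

1.6°C/km

Γ = −ΔT/Δz = (4.4 − (-2.8)) / (6300 − 1800) m
  = 7.2°C / 4.5 km = 1.6°C/km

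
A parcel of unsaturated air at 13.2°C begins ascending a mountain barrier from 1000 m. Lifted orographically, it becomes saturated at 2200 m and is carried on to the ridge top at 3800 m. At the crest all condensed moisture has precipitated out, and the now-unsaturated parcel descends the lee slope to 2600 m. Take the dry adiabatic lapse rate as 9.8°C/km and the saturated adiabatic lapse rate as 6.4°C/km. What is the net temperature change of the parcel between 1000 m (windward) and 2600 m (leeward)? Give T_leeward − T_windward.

Dry to 2200 m: -9.8 × 1.2 km = -11.76°C, so T = 1.44°C.
Saturated to 3800 m: -6.4 × 1.6 km = -10.24°C, so T = -8.8°C.
Dry descent to 2600 m: +9.8 × 1.2 km = +11.76°C, so T = 2.96°C.
Net change vs windward start: 2.96 − 13.2 = -10.24°C

-10.24°C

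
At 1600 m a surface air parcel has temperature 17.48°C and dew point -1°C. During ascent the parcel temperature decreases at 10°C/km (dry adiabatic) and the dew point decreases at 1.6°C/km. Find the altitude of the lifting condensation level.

3800 m

T and T_d converge at 10 − 1.6 = 8.4°C per km
Height above start = (17.48 − (-1)) / 8.4 = 2.2 km
LCL altitude = 1600 m + 2200 m = 3800 m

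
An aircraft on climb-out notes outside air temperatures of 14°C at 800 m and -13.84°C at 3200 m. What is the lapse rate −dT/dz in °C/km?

11.6°C/km

Γ = −ΔT/Δz = (14 − (-13.84)) / (3200 − 800) m
  = 27.84°C / 2.4 km = 11.6°C/km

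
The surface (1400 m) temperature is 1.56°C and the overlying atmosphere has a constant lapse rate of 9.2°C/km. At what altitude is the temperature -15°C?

3200 m

Height above start = (1.56 − (-15)) / 9.2 = 1.8 km
Altitude = 1400 m + 1800 m = 3200 m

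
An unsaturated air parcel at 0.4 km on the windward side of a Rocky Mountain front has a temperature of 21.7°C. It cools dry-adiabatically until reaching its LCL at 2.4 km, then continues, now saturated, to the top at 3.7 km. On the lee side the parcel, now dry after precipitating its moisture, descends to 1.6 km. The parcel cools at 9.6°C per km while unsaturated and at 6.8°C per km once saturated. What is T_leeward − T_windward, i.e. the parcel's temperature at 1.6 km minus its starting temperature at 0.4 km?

-7.88°C

Dry to 2400 m: -9.6 × 2 km = -19.2°C, so T = 2.5°C.
Saturated to 3700 m: -6.8 × 1.3 km = -8.84°C, so T = -6.34°C.
Dry descent to 1600 m: +9.6 × 2.1 km = +20.16°C, so T = 13.82°C.
Net change vs windward start: 13.82 − 21.7 = -7.88°C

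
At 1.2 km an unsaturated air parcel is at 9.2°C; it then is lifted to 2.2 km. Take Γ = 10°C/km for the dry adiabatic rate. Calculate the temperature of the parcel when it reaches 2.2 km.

-0.8°C

From 1200 m to 2200 m (dry adiabatic): cools by 10 × 1 = 10°C, giving -0.8°C.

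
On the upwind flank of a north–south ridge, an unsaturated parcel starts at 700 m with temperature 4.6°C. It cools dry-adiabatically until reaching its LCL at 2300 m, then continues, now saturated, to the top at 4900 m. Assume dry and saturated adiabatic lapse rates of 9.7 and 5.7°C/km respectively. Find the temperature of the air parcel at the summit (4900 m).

-25.74°C

From 700 m to 2300 m (dry): cools by 9.7 × 1.6 = 15.52°C, giving -10.92°C.
From 2300 m to 4900 m (saturated): cools by 5.7 × 2.6 = 14.82°C, giving -25.74°C.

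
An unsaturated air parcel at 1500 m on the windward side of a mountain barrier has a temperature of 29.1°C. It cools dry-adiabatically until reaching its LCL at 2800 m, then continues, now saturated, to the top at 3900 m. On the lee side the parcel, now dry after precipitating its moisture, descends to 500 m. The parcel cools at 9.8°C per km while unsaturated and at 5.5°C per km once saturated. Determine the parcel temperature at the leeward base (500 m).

43.63°C

From 1500 m to 2800 m (dry): cools by 9.8 × 1.3 = 12.74°C, giving 16.36°C.
From 2800 m to 3900 m (saturated): cools by 5.5 × 1.1 = 6.05°C, giving 10.31°C.
From 3900 m to 500 m (dry descent): warms by 9.8 × 3.4 = 33.32°C, giving 43.63°C.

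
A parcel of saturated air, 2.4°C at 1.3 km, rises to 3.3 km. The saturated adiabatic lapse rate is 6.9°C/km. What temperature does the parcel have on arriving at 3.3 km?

1300–3300 m, saturated adiabatic: Δz = 2 km ⇒ ΔT = -13.8°C; T = -11.4°C

-11.4°C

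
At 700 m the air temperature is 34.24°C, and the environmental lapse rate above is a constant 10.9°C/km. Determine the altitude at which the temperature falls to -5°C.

Height above start = (34.24 − (-5)) / 10.9 = 3.6 km
Altitude = 700 m + 3600 m = 4300 m

4300 m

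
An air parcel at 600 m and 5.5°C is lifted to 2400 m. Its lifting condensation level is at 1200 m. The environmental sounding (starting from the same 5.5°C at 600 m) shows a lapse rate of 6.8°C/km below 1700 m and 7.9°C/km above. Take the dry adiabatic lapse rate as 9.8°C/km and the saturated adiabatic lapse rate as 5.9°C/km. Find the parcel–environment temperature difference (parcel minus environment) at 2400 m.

Parcel:
  600 → 1200 m (dry, 9.8°C/km): ΔT = -9.8 × 0.6 = -5.88°C → T = -0.38°C
  1200 → 2400 m (saturated, 5.9°C/km): ΔT = -5.9 × 1.2 = -7.08°C → T = -7.46°C
Environment:
  600 → 1700 m (environment, lower layer, 6.8°C/km): ΔT = -6.8 × 1.1 = -7.48°C → T = -1.98°C
  1700 → 2400 m (environment, upper layer, 7.9°C/km): ΔT = -7.9 × 0.7 = -5.53°C → T = -7.51°C
T_parcel − T_env = -7.46 − (-7.51) = +0.05°C

+0.05°C (parcel warmer than environment)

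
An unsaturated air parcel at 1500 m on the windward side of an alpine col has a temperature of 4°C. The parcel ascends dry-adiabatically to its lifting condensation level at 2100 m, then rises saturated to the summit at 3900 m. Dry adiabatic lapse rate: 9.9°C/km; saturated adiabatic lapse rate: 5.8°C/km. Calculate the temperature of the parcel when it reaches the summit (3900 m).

From 1500 m to 2100 m (dry): cools by 9.9 × 0.6 = 5.94°C, giving -1.94°C.
From 2100 m to 3900 m (saturated): cools by 5.8 × 1.8 = 10.44°C, giving -12.38°C.

-12.38°C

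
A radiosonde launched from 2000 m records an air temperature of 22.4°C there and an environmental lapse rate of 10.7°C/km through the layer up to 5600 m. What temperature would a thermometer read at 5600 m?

2000–5600 m, environmental: Δz = 3.6 km ⇒ ΔT = -38.52°C; T = -16.12°C

-16.12°C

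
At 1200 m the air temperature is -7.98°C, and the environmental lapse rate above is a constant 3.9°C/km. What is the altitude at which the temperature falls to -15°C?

Height above start = (-7.98 − (-15)) / 3.9 = 1.8 km
Altitude = 1200 m + 1800 m = 3000 m

3000 m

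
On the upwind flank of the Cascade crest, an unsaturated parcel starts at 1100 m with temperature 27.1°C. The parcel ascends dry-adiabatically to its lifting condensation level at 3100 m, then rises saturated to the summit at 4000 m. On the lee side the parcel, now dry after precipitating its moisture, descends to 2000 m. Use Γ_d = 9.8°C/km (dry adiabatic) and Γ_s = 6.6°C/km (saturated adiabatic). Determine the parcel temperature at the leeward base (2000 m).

Dry to 3100 m: -9.8 × 2 km = -19.6°C, so T = 7.5°C.
Saturated to 4000 m: -6.6 × 0.9 km = -5.94°C, so T = 1.56°C.
Dry descent to 2000 m: +9.8 × 2 km = +19.6°C, so T = 21.16°C.

21.16°C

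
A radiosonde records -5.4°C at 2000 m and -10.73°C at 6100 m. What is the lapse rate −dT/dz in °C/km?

1.3°C/km

Γ = −ΔT/Δz = (-5.4 − (-10.73)) / (6100 − 2000) m
  = 5.33°C / 4.1 km = 1.3°C/km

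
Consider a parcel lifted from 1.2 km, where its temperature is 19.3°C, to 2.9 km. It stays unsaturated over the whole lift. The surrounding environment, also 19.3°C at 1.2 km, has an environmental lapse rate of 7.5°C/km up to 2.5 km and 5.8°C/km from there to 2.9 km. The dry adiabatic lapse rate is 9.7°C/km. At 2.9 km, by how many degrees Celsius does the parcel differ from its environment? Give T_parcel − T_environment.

-4.42°C (parcel cooler than environment)

Parcel:
  1200 → 2900 m (dry, 9.7°C/km): ΔT = -9.7 × 1.7 = -16.49°C → T = 2.81°C
Environment:
  1200 → 2500 m (environment, lower layer, 7.5°C/km): ΔT = -7.5 × 1.3 = -9.75°C → T = 9.55°C
  2500 → 2900 m (environment, upper layer, 5.8°C/km): ΔT = -5.8 × 0.4 = -2.32°C → T = 7.23°C
T_parcel − T_env = 2.81 − 7.23 = -4.42°C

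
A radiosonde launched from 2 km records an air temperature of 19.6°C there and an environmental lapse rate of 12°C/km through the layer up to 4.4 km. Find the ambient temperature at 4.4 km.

From 2000 m to 4400 m (environmental): cools by 12 × 2.4 = 28.8°C, giving -9.2°C.

-9.2°C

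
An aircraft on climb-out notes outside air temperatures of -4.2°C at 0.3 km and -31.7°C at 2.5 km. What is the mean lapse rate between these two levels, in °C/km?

Γ = −ΔT/Δz = (-4.2 − (-31.7)) / (2500 − 300) m
  = 27.5°C / 2.2 km = 12.5°C/km

12.5°C/km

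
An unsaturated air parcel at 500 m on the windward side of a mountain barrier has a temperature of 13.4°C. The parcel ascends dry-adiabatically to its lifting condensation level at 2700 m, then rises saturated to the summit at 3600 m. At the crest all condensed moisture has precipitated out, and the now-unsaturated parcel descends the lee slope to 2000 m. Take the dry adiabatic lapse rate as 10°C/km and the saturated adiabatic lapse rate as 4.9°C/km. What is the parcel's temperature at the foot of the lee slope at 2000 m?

500–2700 m, dry: Δz = 2.2 km ⇒ ΔT = -22°C; T = -8.6°C
2700–3600 m, saturated: Δz = 0.9 km ⇒ ΔT = -4.41°C; T = -13.01°C
3600–2000 m, dry descent: Δz = 1.6 km ⇒ ΔT = +16°C; T = 2.99°C

2.99°C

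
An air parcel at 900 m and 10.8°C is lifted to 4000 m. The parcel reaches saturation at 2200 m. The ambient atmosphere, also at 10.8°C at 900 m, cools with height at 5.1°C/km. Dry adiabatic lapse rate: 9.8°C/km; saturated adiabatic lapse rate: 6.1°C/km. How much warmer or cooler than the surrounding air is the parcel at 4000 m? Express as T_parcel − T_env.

Parcel:
  Dry to 2200 m: -9.8 × 1.3 km = -12.74°C, so T = -1.94°C.
  Saturated to 4000 m: -6.1 × 1.8 km = -10.98°C, so T = -12.92°C.
Environment:
  Environment to 4000 m: -5.1 × 3.1 km = -15.81°C, so T = -5.01°C.
T_parcel − T_env = -12.92 − (-5.01) = -7.91°C

-7.91°C (parcel cooler than environment)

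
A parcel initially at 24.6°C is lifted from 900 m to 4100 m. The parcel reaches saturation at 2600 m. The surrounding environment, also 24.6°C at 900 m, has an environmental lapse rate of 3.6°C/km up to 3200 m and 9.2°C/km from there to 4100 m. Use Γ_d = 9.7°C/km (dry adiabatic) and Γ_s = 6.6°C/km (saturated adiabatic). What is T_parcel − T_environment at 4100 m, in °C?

Parcel:
  Dry to 2600 m: -9.7 × 1.7 km = -16.49°C, so T = 8.11°C.
  Saturated to 4100 m: -6.6 × 1.5 km = -9.9°C, so T = -1.79°C.
Environment:
  Environment, lower layer to 3200 m: -3.6 × 2.3 km = -8.28°C, so T = 16.32°C.
  Environment, upper layer to 4100 m: -9.2 × 0.9 km = -8.28°C, so T = 8.04°C.
T_parcel − T_env = -1.79 − 8.04 = -9.83°C

-9.83°C (parcel cooler than environment)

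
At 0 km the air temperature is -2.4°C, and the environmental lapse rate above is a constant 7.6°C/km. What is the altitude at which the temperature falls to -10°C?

Height above start = (-2.4 − (-10)) / 7.6 = 1 km
Altitude = 0 m + 1000 m = 1000 m

1 km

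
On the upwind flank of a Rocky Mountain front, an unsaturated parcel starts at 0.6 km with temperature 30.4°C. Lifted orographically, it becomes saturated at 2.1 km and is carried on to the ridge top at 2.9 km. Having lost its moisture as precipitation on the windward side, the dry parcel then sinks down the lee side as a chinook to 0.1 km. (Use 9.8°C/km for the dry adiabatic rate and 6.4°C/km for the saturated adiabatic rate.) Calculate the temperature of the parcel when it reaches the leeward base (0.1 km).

600 → 2100 m (dry, 9.8°C/km): ΔT = -9.8 × 1.5 = -14.7°C → T = 15.7°C
2100 → 2900 m (saturated, 6.4°C/km): ΔT = -6.4 × 0.8 = -5.12°C → T = 10.58°C
2900 → 100 m (dry descent, 9.8°C/km): ΔT = +9.8 × 2.8 = +27.44°C → T = 38.02°C

38.02°C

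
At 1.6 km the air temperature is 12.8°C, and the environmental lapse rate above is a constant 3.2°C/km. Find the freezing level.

5.6 km

Height above start = (12.8 − 0) / 3.2 = 4 km
Altitude = 1600 m + 4000 m = 5600 m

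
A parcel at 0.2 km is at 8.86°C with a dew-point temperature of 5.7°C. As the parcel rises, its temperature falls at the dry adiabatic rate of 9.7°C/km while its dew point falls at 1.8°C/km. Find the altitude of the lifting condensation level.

0.6 km

T and T_d converge at 9.7 − 1.8 = 7.9°C per km
Height above start = (8.86 − 5.7) / 7.9 = 0.4 km
LCL altitude = 200 m + 400 m = 600 m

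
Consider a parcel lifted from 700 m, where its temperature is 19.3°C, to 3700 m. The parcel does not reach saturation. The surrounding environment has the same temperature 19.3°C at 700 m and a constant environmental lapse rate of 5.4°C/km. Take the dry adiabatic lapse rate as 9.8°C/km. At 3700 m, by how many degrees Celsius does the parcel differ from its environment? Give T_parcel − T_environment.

Parcel:
  700 → 3700 m (dry, 9.8°C/km): ΔT = -9.8 × 3 = -29.4°C → T = -10.1°C
Environment:
  700 → 3700 m (environment, 5.4°C/km): ΔT = -5.4 × 3 = -16.2°C → T = 3.1°C
T_parcel − T_env = -10.1 − 3.1 = -13.2°C

-13.2°C (parcel cooler than environment)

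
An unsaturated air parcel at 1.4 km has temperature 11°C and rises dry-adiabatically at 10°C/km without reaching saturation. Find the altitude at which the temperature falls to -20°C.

Height above start = (11 − (-20)) / 10 = 3.1 km
Altitude = 1400 m + 3100 m = 4500 m

4.5 km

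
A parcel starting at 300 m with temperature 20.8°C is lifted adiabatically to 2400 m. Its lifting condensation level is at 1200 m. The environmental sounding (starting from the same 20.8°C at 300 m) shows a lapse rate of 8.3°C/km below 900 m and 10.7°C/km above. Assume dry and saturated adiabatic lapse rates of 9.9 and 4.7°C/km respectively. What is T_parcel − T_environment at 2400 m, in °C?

+6.48°C (parcel warmer than environment)

Parcel:
  300–1200 m, dry: Δz = 0.9 km ⇒ ΔT = -8.91°C; T = 11.89°C
  1200–2400 m, saturated: Δz = 1.2 km ⇒ ΔT = -5.64°C; T = 6.25°C
Environment:
  300–900 m, environment, lower layer: Δz = 0.6 km ⇒ ΔT = -4.98°C; T = 15.82°C
  900–2400 m, environment, upper layer: Δz = 1.5 km ⇒ ΔT = -16.05°C; T = -0.23°C
T_parcel − T_env = 6.25 − (-0.23) = +6.48°C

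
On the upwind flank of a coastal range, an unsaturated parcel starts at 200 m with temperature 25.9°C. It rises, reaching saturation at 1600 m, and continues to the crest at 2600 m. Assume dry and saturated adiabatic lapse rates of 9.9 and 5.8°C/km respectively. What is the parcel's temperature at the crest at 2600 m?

6.24°C

Dry to 1600 m: -9.9 × 1.4 km = -13.86°C, so T = 12.04°C.
Saturated to 2600 m: -5.8 × 1 km = -5.8°C, so T = 6.24°C.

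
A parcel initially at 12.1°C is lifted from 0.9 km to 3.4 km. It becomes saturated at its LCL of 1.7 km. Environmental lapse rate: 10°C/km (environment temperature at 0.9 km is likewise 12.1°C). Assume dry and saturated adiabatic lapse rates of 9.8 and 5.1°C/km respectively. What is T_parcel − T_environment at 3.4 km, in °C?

Parcel:
  900–1700 m, dry: Δz = 0.8 km ⇒ ΔT = -7.84°C; T = 4.26°C
  1700–3400 m, saturated: Δz = 1.7 km ⇒ ΔT = -8.67°C; T = -4.41°C
Environment:
  900–3400 m, environment: Δz = 2.5 km ⇒ ΔT = -25°C; T = -12.9°C
T_parcel − T_env = -4.41 − (-12.9) = +8.49°C

+8.49°C (parcel warmer than environment)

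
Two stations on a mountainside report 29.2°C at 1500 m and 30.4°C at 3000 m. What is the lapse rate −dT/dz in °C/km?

-0.8°C/km

Γ = −ΔT/Δz = (29.2 − 30.4) / (3000 − 1500) m
  = -1.2°C / 1.5 km = -0.8°C/km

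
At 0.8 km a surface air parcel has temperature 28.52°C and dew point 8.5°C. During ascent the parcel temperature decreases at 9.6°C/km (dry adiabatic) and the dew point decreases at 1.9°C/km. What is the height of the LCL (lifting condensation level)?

3.4 km

T and T_d converge at 9.6 − 1.9 = 7.7°C per km
Height above start = (28.52 − 8.5) / 7.7 = 2.6 km
LCL altitude = 800 m + 2600 m = 3400 m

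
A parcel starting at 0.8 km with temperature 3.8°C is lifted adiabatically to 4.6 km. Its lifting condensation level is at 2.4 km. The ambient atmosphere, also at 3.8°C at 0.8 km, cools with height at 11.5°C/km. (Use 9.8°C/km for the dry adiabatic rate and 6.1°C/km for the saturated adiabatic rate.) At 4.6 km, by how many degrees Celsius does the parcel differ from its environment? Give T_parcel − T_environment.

+14.6°C (parcel warmer than environment)

Parcel:
  800 → 2400 m (dry, 9.8°C/km): ΔT = -9.8 × 1.6 = -15.68°C → T = -11.88°C
  2400 → 4600 m (saturated, 6.1°C/km): ΔT = -6.1 × 2.2 = -13.42°C → T = -25.3°C
Environment:
  800 → 4600 m (environment, 11.5°C/km): ΔT = -11.5 × 3.8 = -43.7°C → T = -39.9°C
T_parcel − T_env = -25.3 − (-39.9) = +14.6°C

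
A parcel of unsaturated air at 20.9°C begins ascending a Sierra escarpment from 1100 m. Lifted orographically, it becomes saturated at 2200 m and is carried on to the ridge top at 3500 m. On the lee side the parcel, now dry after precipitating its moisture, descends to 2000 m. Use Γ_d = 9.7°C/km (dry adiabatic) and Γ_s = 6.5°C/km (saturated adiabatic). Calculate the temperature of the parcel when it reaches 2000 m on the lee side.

1100 → 2200 m (dry, 9.7°C/km): ΔT = -9.7 × 1.1 = -10.67°C → T = 10.23°C
2200 → 3500 m (saturated, 6.5°C/km): ΔT = -6.5 × 1.3 = -8.45°C → T = 1.78°C
3500 → 2000 m (dry descent, 9.7°C/km): ΔT = +9.7 × 1.5 = +14.55°C → T = 16.33°C

16.33°C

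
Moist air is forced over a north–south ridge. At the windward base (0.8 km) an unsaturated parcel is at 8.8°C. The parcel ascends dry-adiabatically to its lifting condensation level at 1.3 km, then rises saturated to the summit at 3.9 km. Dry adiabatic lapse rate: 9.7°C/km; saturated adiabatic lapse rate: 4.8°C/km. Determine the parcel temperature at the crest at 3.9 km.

800 → 1300 m (dry, 9.7°C/km): ΔT = -9.7 × 0.5 = -4.85°C → T = 3.95°C
1300 → 3900 m (saturated, 4.8°C/km): ΔT = -4.8 × 2.6 = -12.48°C → T = -8.53°C

-8.53°C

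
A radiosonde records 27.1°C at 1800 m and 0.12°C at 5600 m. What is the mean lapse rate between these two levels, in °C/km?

Γ = −ΔT/Δz = (27.1 − 0.12) / (5600 − 1800) m
  = 26.98°C / 3.8 km = 7.1°C/km

7.1°C/km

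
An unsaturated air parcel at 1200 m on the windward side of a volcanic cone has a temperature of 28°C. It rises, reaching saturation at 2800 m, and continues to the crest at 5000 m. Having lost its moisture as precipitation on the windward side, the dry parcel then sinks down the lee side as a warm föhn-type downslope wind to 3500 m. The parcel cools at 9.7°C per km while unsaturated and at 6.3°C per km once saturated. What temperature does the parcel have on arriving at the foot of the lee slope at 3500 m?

Dry to 2800 m: -9.7 × 1.6 km = -15.52°C, so T = 12.48°C.
Saturated to 5000 m: -6.3 × 2.2 km = -13.86°C, so T = -1.38°C.
Dry descent to 3500 m: +9.7 × 1.5 km = +14.55°C, so T = 13.17°C.

13.17°C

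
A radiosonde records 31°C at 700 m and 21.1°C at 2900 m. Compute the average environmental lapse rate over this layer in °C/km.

4.5°C/km

Γ = −ΔT/Δz = (31 − 21.1) / (2900 − 700) m
  = 9.9°C / 2.2 km = 4.5°C/km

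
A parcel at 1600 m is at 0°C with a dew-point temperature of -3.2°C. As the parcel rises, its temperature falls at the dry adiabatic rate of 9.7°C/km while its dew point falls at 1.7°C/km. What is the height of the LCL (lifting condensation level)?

T and T_d converge at 9.7 − 1.7 = 8°C per km
Height above start = (0 − (-3.2)) / 8 = 0.4 km
LCL altitude = 1600 m + 400 m = 2000 m

2000 m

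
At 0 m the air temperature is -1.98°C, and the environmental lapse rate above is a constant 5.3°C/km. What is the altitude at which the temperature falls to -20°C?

3400 m

Height above start = (-1.98 − (-20)) / 5.3 = 3.4 km
Altitude = 0 m + 3400 m = 3400 m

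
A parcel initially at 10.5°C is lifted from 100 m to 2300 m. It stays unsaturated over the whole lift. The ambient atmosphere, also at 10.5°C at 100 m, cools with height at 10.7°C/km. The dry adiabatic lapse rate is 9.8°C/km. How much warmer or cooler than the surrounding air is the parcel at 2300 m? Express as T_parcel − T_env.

+1.98°C (parcel warmer than environment)

Parcel:
  100 → 2300 m (dry, 9.8°C/km): ΔT = -9.8 × 2.2 = -21.56°C → T = -11.06°C
Environment:
  100 → 2300 m (environment, 10.7°C/km): ΔT = -10.7 × 2.2 = -23.54°C → T = -13.04°C
T_parcel − T_env = -11.06 − (-13.04) = +1.98°C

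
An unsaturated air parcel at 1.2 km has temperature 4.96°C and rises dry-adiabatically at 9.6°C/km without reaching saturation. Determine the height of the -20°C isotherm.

Height above start = (4.96 − (-20)) / 9.6 = 2.6 km
Altitude = 1200 m + 2600 m = 3800 m

3.8 km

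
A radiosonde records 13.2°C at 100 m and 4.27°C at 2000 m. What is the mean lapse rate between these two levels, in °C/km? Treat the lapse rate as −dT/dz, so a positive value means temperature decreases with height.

4.7°C/km

Γ = −ΔT/Δz = (13.2 − 4.27) / (2000 − 100) m
  = 8.93°C / 1.9 km = 4.7°C/km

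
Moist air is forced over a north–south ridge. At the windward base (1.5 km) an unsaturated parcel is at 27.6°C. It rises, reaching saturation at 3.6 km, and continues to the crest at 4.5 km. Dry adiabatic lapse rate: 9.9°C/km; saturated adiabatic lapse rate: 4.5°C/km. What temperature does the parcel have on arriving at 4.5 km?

1500–3600 m, dry: Δz = 2.1 km ⇒ ΔT = -20.79°C; T = 6.81°C
3600–4500 m, saturated: Δz = 0.9 km ⇒ ΔT = -4.05°C; T = 2.76°C

2.76°C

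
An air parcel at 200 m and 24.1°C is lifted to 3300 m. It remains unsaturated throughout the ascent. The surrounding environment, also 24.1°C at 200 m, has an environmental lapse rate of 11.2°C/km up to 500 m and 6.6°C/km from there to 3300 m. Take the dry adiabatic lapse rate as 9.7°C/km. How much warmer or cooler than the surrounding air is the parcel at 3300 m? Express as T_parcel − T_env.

-8.23°C (parcel cooler than environment)

Parcel:
  200 → 3300 m (dry, 9.7°C/km): ΔT = -9.7 × 3.1 = -30.07°C → T = -5.97°C
Environment:
  200 → 500 m (environment, lower layer, 11.2°C/km): ΔT = -11.2 × 0.3 = -3.36°C → T = 20.74°C
  500 → 3300 m (environment, upper layer, 6.6°C/km): ΔT = -6.6 × 2.8 = -18.48°C → T = 2.26°C
T_parcel − T_env = -5.97 − 2.26 = -8.23°C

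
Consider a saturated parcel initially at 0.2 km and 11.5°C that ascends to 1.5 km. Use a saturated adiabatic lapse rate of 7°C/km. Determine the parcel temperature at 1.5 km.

200–1500 m, saturated adiabatic: Δz = 1.3 km ⇒ ΔT = -9.1°C; T = 2.4°C

2.4°C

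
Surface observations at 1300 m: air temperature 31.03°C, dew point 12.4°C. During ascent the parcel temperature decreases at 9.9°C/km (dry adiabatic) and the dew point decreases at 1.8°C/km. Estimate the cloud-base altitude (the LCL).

T and T_d converge at 9.9 − 1.8 = 8.1°C per km
Height above start = (31.03 − 12.4) / 8.1 = 2.3 km
LCL altitude = 1300 m + 2300 m = 3600 m

3600 m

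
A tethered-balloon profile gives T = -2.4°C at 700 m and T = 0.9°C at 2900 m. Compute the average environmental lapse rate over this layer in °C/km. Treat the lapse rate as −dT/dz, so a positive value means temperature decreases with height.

-1.5°C/km

Γ = −ΔT/Δz = (-2.4 − 0.9) / (2900 − 700) m
  = -3.3°C / 2.2 km = -1.5°C/km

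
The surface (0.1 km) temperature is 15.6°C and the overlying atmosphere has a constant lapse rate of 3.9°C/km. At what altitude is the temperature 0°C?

4.1 km

Height above start = (15.6 − 0) / 3.9 = 4 km
Altitude = 100 m + 4000 m = 4100 m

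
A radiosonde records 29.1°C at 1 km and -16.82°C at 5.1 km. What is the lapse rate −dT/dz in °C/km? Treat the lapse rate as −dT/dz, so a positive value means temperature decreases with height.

11.2°C/km

Γ = −ΔT/Δz = (29.1 − (-16.82)) / (5100 − 1000) m
  = 45.92°C / 4.1 km = 11.2°C/km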